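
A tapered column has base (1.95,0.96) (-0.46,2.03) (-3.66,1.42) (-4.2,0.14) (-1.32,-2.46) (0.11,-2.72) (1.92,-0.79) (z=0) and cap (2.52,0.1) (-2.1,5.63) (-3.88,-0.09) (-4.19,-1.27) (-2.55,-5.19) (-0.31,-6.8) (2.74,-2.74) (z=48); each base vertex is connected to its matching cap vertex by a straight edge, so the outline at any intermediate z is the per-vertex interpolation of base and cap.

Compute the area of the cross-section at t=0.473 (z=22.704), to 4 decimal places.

Cross-section at t=0.473: each vertex is (1-t)·p0[i] + t·p1[i].
  v1: (1-0.473)·(1.95,0.96) + 0.473·(2.52,0.1) = (2.2196,0.5532)
  v2: (1-0.473)·(-0.46,2.03) + 0.473·(-2.1,5.63) = (-1.2357,3.7328)
  v3: (1-0.473)·(-3.66,1.42) + 0.473·(-3.88,-0.09) = (-3.7641,0.7058)
  v4: (1-0.473)·(-4.2,0.14) + 0.473·(-4.19,-1.27) = (-4.1953,-0.5269)
  v5: (1-0.473)·(-1.32,-2.46) + 0.473·(-2.55,-5.19) = (-1.9018,-3.7513)
  v6: (1-0.473)·(0.11,-2.72) + 0.473·(-0.31,-6.8) = (-0.0887,-4.6498)
  v7: (1-0.473)·(1.92,-0.79) + 0.473·(2.74,-2.74) = (2.3079,-1.7124)
Shoelace sum Σ(x_i·y_{i+1} − x_{i+1}·y_i):
  i=1: 2.2196·3.7328 − -1.2357·0.5532 = +8.9690 (running +8.9690)
  i=2: -1.2357·0.7058 − -3.7641·3.7328 = +13.1783 (running +22.1473)
  i=3: -3.7641·-0.5269 − -4.1953·0.7058 = +4.9443 (running +27.0916)
  i=4: -4.1953·-3.7513 − -1.9018·-0.5269 = +14.7356 (running +41.8272)
  i=5: -1.9018·-4.6498 − -0.0887·-3.7513 = +8.5104 (running +50.3376)
  i=6: -0.0887·-1.7124 − 2.3079·-4.6498 = +10.8830 (running +61.2206)
  i=7: 2.3079·0.5532 − 2.2196·-1.7124 = +5.0775 (running +66.2981)
Area = |Σ|/2 = |66.2981|/2 = 33.1491

Area at t=0.473: 33.1491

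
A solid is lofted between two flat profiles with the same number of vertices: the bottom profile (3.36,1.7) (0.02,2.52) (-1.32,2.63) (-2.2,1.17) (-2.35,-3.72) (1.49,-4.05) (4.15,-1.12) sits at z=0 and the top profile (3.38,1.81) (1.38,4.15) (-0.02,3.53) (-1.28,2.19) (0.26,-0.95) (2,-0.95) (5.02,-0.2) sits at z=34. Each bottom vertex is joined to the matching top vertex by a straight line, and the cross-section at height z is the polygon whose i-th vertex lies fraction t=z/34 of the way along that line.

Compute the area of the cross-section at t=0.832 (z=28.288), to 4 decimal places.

Cross-section at t=0.832: each vertex is (1-t)·p0[i] + t·p1[i].
  v1: (1-0.832)·(3.36,1.7) + 0.832·(3.38,1.81) = (3.3766,1.7915)
  v2: (1-0.832)·(0.02,2.52) + 0.832·(1.38,4.15) = (1.1515,3.8762)
  v3: (1-0.832)·(-1.32,2.63) + 0.832·(-0.02,3.53) = (-0.2384,3.3788)
  v4: (1-0.832)·(-2.2,1.17) + 0.832·(-1.28,2.19) = (-1.4346,2.0186)
  v5: (1-0.832)·(-2.35,-3.72) + 0.832·(0.26,-0.95) = (-0.1785,-1.4154)
  v6: (1-0.832)·(1.49,-4.05) + 0.832·(2,-0.95) = (1.9143,-1.4708)
  v7: (1-0.832)·(4.15,-1.12) + 0.832·(5.02,-0.2) = (4.8738,-0.3546)
Shoelace sum Σ(x_i·y_{i+1} − x_{i+1}·y_i):
  i=1: 3.3766·3.8762 − 1.1515·1.7915 = +11.0254 (running +11.0254)
  i=2: 1.1515·3.3788 − -0.2384·3.8762 = +4.8148 (running +15.8403)
  i=3: -0.2384·2.0186 − -1.4346·3.3788 = +4.3658 (running +20.2061)
  i=4: -1.4346·-1.4154 − -0.1785·2.0186 = +2.3907 (running +22.5968)
  i=5: -0.1785·-1.4708 − 1.9143·-1.4154 = +2.9720 (running +25.5688)
  i=6: 1.9143·-0.3546 − 4.8738·-1.4708 = +6.4897 (running +32.0585)
  i=7: 4.8738·1.7915 − 3.3766·-0.3546 = +9.9288 (running +41.9873)
Area = |Σ|/2 = |41.9873|/2 = 20.9936

Area at t=0.832: 20.9936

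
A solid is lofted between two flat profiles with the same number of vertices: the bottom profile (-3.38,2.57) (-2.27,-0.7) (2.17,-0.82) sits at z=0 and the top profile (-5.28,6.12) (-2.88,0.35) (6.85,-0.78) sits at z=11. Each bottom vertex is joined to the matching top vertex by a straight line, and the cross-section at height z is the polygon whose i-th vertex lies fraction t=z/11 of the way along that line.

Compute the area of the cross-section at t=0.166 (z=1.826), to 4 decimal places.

Area at t=0.166: 9.6082

Cross-section at t=0.166: each vertex is (1-t)·p0[i] + t·p1[i].
  v1: (1-0.166)·(-3.38,2.57) + 0.166·(-5.28,6.12) = (-3.6954,3.1593)
  v2: (1-0.166)·(-2.27,-0.7) + 0.166·(-2.88,0.35) = (-2.3713,-0.5257)
  v3: (1-0.166)·(2.17,-0.82) + 0.166·(6.85,-0.78) = (2.9469,-0.8134)
Shoelace sum Σ(x_i·y_{i+1} − x_{i+1}·y_i):
  i=1: -3.6954·-0.5257 − -2.3713·3.1593 = +9.4342 (running +9.4342)
  i=2: -2.3713·-0.8134 − 2.9469·-0.5257 = +3.4779 (running +12.9121)
  i=3: 2.9469·3.1593 − -3.6954·-0.8134 = +6.3044 (running +19.2164)
Area = |Σ|/2 = |19.2164|/2 = 9.6082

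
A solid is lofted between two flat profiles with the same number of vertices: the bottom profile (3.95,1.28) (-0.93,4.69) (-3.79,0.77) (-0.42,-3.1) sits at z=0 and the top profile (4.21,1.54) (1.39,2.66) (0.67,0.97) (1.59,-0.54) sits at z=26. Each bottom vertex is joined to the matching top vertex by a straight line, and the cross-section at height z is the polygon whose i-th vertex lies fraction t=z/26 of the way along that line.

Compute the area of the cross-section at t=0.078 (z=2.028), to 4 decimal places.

Area at t=0.078: 27.6694

Cross-section at t=0.078: each vertex is (1-t)·p0[i] + t·p1[i].
  v1: (1-0.078)·(3.95,1.28) + 0.078·(4.21,1.54) = (3.9703,1.3003)
  v2: (1-0.078)·(-0.93,4.69) + 0.078·(1.39,2.66) = (-0.7490,4.5317)
  v3: (1-0.078)·(-3.79,0.77) + 0.078·(0.67,0.97) = (-3.4421,0.7856)
  v4: (1-0.078)·(-0.42,-3.1) + 0.078·(1.59,-0.54) = (-0.2632,-2.9003)
Shoelace sum Σ(x_i·y_{i+1} − x_{i+1}·y_i):
  i=1: 3.9703·4.5317 − -0.7490·1.3003 = +18.9659 (running +18.9659)
  i=2: -0.7490·0.7856 − -3.4421·4.5317 = +15.0101 (running +33.9760)
  i=3: -3.4421·-2.9003 − -0.2632·0.7856 = +10.1900 (running +44.1660)
  i=4: -0.2632·1.3003 − 3.9703·-2.9003 = +11.1728 (running +55.3389)
Area = |Σ|/2 = |55.3389|/2 = 27.6694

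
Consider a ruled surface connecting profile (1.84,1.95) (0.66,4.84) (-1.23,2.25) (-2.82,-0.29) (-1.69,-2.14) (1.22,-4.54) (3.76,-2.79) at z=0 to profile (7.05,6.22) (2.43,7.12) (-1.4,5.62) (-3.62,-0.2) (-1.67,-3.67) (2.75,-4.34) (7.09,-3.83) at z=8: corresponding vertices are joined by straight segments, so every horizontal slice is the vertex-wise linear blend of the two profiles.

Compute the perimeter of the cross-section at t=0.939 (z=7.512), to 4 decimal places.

Perimeter at t=0.939: 36.8485

Cross-section at t=0.939: each vertex is (1-t)·p0[i] + t·p1[i].
  v1: (1-0.939)·(1.84,1.95) + 0.939·(7.05,6.22) = (6.7322,5.9595)
  v2: (1-0.939)·(0.66,4.84) + 0.939·(2.43,7.12) = (2.3220,6.9809)
  v3: (1-0.939)·(-1.23,2.25) + 0.939·(-1.4,5.62) = (-1.3896,5.4144)
  v4: (1-0.939)·(-2.82,-0.29) + 0.939·(-3.62,-0.2) = (-3.5712,-0.2055)
  v5: (1-0.939)·(-1.69,-2.14) + 0.939·(-1.67,-3.67) = (-1.6712,-3.5767)
  v6: (1-0.939)·(1.22,-4.54) + 0.939·(2.75,-4.34) = (2.6567,-4.3522)
  v7: (1-0.939)·(3.76,-2.79) + 0.939·(7.09,-3.83) = (6.8869,-3.7666)
Perimeter = Σ |v_{i+1} − v_i|:
  edge 1→2: √(-4.4102² + 1.0214²) = 4.5269 (running 4.5269)
  edge 2→3: √(-3.7117² + -1.5665²) = 4.0287 (running 8.5556)
  edge 3→4: √(-2.1816² + -5.6199²) = 6.0285 (running 14.5841)
  edge 4→5: √(1.9000² + -3.3712²) = 3.8697 (running 18.4538)
  edge 5→6: √(4.3279² + -0.7755²) = 4.3968 (running 22.8506)
  edge 6→7: √(4.2302² + 0.5856²) = 4.2705 (running 27.1212)
  edge 7→1: √(-0.1547² + 9.7261²) = 9.7273 (running 36.8485)
Perimeter = 36.8485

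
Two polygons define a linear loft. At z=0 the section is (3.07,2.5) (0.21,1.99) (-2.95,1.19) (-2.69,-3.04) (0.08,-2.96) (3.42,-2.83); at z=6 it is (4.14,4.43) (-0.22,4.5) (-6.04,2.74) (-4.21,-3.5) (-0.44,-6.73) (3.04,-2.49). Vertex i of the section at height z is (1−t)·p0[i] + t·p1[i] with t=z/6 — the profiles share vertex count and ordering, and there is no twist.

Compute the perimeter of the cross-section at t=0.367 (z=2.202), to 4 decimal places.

Cross-section at t=0.367: each vertex is (1-t)·p0[i] + t·p1[i].
  v1: (1-0.367)·(3.07,2.5) + 0.367·(4.14,4.43) = (3.4627,3.2083)
  v2: (1-0.367)·(0.21,1.99) + 0.367·(-0.22,4.5) = (0.0522,2.9112)
  v3: (1-0.367)·(-2.95,1.19) + 0.367·(-6.04,2.74) = (-4.0840,1.7589)
  v4: (1-0.367)·(-2.69,-3.04) + 0.367·(-4.21,-3.5) = (-3.2478,-3.2088)
  v5: (1-0.367)·(0.08,-2.96) + 0.367·(-0.44,-6.73) = (-0.1108,-4.3436)
  v6: (1-0.367)·(3.42,-2.83) + 0.367·(3.04,-2.49) = (3.2805,-2.7052)
Perimeter = Σ |v_{i+1} − v_i|:
  edge 1→2: √(-3.4105² + -0.2971²) = 3.4234 (running 3.4234)
  edge 2→3: √(-4.1362² + -1.1523²) = 4.2937 (running 7.7172)
  edge 3→4: √(0.8362² + -4.9677²) = 5.0376 (running 12.7547)
  edge 4→5: √(3.1370² + -1.1348²) = 3.3359 (running 16.0906)
  edge 5→6: √(3.3914² + 1.6384²) = 3.7664 (running 19.8570)
  edge 6→1: √(0.1821² + 5.9135²) = 5.9163 (running 25.7734)
Perimeter = 25.7734

Perimeter at t=0.367: 25.7734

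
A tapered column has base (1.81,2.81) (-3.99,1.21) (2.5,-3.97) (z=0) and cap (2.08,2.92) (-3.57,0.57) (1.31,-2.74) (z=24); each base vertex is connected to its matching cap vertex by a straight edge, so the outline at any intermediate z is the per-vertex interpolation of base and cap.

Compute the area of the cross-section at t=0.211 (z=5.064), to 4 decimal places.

Cross-section at t=0.211: each vertex is (1-t)·p0[i] + t·p1[i].
  v1: (1-0.211)·(1.81,2.81) + 0.211·(2.08,2.92) = (1.8670,2.8332)
  v2: (1-0.211)·(-3.99,1.21) + 0.211·(-3.57,0.57) = (-3.9014,1.0750)
  v3: (1-0.211)·(2.5,-3.97) + 0.211·(1.31,-2.74) = (2.2489,-3.7105)
Shoelace sum Σ(x_i·y_{i+1} − x_{i+1}·y_i):
  i=1: 1.8670·1.0750 − -3.9014·2.8332 = +13.0603 (running +13.0603)
  i=2: -3.9014·-3.7105 − 2.2489·1.0750 = +12.0585 (running +25.1188)
  i=3: 2.2489·2.8332 − 1.8670·-3.7105 = +13.2990 (running +38.4178)
Area = |Σ|/2 = |38.4178|/2 = 19.2089

Area at t=0.211: 19.2089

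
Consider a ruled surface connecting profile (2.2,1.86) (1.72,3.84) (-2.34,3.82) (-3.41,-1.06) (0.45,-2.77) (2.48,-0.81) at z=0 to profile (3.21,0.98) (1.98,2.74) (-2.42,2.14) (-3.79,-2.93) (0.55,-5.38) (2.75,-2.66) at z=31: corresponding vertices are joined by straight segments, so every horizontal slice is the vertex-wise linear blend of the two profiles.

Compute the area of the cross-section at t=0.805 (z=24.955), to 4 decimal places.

Cross-section at t=0.805: each vertex is (1-t)·p0[i] + t·p1[i].
  v1: (1-0.805)·(2.2,1.86) + 0.805·(3.21,0.98) = (3.0130,1.1516)
  v2: (1-0.805)·(1.72,3.84) + 0.805·(1.98,2.74) = (1.9293,2.9545)
  v3: (1-0.805)·(-2.34,3.82) + 0.805·(-2.42,2.14) = (-2.4044,2.4676)
  v4: (1-0.805)·(-3.41,-1.06) + 0.805·(-3.79,-2.93) = (-3.7159,-2.5654)
  v5: (1-0.805)·(0.45,-2.77) + 0.805·(0.55,-5.38) = (0.5305,-4.8710)
  v6: (1-0.805)·(2.48,-0.81) + 0.805·(2.75,-2.66) = (2.6974,-2.2993)
Shoelace sum Σ(x_i·y_{i+1} − x_{i+1}·y_i):
  i=1: 3.0130·2.9545 − 1.9293·1.1516 = +6.6803 (running +6.6803)
  i=2: 1.9293·2.4676 − -2.4044·2.9545 = +11.8645 (running +18.5448)
  i=3: -2.4044·-2.5654 − -3.7159·2.4676 = +15.3375 (running +33.8823)
  i=4: -3.7159·-4.8710 − 0.5305·-2.5654 = +19.4613 (running +53.3436)
  i=5: 0.5305·-2.2993 − 2.6974·-4.8710 = +11.9192 (running +65.2627)
  i=6: 2.6974·1.1516 − 3.0130·-2.2993 = +10.0340 (running +75.2967)
Area = |Σ|/2 = |75.2967|/2 = 37.6484

Area at t=0.805: 37.6484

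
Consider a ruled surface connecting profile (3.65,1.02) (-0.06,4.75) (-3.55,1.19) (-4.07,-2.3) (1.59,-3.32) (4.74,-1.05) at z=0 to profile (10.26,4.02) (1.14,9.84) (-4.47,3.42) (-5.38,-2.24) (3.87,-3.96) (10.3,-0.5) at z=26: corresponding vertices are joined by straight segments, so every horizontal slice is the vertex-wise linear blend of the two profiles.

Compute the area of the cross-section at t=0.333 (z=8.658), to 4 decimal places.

Cross-section at t=0.333: each vertex is (1-t)·p0[i] + t·p1[i].
  v1: (1-0.333)·(3.65,1.02) + 0.333·(10.26,4.02) = (5.8511,2.0190)
  v2: (1-0.333)·(-0.06,4.75) + 0.333·(1.14,9.84) = (0.3396,6.4450)
  v3: (1-0.333)·(-3.55,1.19) + 0.333·(-4.47,3.42) = (-3.8564,1.9326)
  v4: (1-0.333)·(-4.07,-2.3) + 0.333·(-5.38,-2.24) = (-4.5062,-2.2800)
  v5: (1-0.333)·(1.59,-3.32) + 0.333·(3.87,-3.96) = (2.3492,-3.5331)
  v6: (1-0.333)·(4.74,-1.05) + 0.333·(10.3,-0.5) = (6.5915,-0.8669)
Shoelace sum Σ(x_i·y_{i+1} − x_{i+1}·y_i):
  i=1: 5.8511·6.4450 − 0.3396·2.0190 = +37.0247 (running +37.0247)
  i=2: 0.3396·1.9326 − -3.8564·6.4450 = +25.5104 (running +62.5351)
  i=3: -3.8564·-2.2800 − -4.5062·1.9326 = +17.5013 (running +80.0364)
  i=4: -4.5062·-3.5331 − 2.3492·-2.2800 = +21.2774 (running +101.3138)
  i=5: 2.3492·-0.8669 − 6.5915·-3.5331 = +21.2521 (running +122.5658)
  i=6: 6.5915·2.0190 − 5.8511·-0.8669 = +18.3803 (running +140.9461)
Area = |Σ|/2 = |140.9461|/2 = 70.4730

Area at t=0.333: 70.4730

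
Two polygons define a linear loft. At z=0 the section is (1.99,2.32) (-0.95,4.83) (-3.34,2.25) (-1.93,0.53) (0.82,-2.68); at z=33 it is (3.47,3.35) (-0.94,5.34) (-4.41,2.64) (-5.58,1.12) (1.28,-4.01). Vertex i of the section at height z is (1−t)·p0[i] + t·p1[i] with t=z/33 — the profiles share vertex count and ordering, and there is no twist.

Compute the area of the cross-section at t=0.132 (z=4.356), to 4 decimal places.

Cross-section at t=0.132: each vertex is (1-t)·p0[i] + t·p1[i].
  v1: (1-0.132)·(1.99,2.32) + 0.132·(3.47,3.35) = (2.1854,2.4560)
  v2: (1-0.132)·(-0.95,4.83) + 0.132·(-0.94,5.34) = (-0.9487,4.8973)
  v3: (1-0.132)·(-3.34,2.25) + 0.132·(-4.41,2.64) = (-3.4812,2.3015)
  v4: (1-0.132)·(-1.93,0.53) + 0.132·(-5.58,1.12) = (-2.4118,0.6079)
  v5: (1-0.132)·(0.82,-2.68) + 0.132·(1.28,-4.01) = (0.8807,-2.8556)
Shoelace sum Σ(x_i·y_{i+1} − x_{i+1}·y_i):
  i=1: 2.1854·4.8973 − -0.9487·2.4560 = +13.0323 (running +13.0323)
  i=2: -0.9487·2.3015 − -3.4812·4.8973 = +14.8654 (running +27.8977)
  i=3: -3.4812·0.6079 − -2.4118·2.3015 = +3.4345 (running +31.3322)
  i=4: -2.4118·-2.8556 − 0.8807·0.6079 = +6.3517 (running +37.6839)
  i=5: 0.8807·2.4560 − 2.1854·-2.8556 = +8.4034 (running +46.0873)
Area = |Σ|/2 = |46.0873|/2 = 23.0437

Area at t=0.132: 23.0437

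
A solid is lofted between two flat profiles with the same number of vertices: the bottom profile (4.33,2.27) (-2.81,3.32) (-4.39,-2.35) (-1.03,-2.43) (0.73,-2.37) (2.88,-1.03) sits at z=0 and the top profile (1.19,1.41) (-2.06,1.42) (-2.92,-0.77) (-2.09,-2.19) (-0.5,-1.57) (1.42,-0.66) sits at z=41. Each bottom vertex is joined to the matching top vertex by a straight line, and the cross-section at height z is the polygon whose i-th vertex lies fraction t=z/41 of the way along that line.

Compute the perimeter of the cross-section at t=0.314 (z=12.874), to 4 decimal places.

Perimeter at t=0.314: 20.5310

Cross-section at t=0.314: each vertex is (1-t)·p0[i] + t·p1[i].
  v1: (1-0.314)·(4.33,2.27) + 0.314·(1.19,1.41) = (3.3440,2.0000)
  v2: (1-0.314)·(-2.81,3.32) + 0.314·(-2.06,1.42) = (-2.5745,2.7234)
  v3: (1-0.314)·(-4.39,-2.35) + 0.314·(-2.92,-0.77) = (-3.9284,-1.8539)
  v4: (1-0.314)·(-1.03,-2.43) + 0.314·(-2.09,-2.19) = (-1.3628,-2.3546)
  v5: (1-0.314)·(0.73,-2.37) + 0.314·(-0.5,-1.57) = (0.3438,-2.1188)
  v6: (1-0.314)·(2.88,-1.03) + 0.314·(1.42,-0.66) = (2.4216,-0.9138)
Perimeter = Σ |v_{i+1} − v_i|:
  edge 1→2: √(-5.9185² + 0.7234²) = 5.9626 (running 5.9626)
  edge 2→3: √(-1.3539² + -4.5773²) = 4.7733 (running 10.7359)
  edge 3→4: √(2.5656² + -0.5008²) = 2.6140 (running 13.3499)
  edge 4→5: √(1.7066² + 0.2358²) = 1.7228 (running 15.0727)
  edge 5→6: √(2.0778² + 1.2050²) = 2.4019 (running 17.4746)
  edge 6→1: √(0.9225² + 2.9138²) = 3.0563 (running 20.5310)
Perimeter = 20.5310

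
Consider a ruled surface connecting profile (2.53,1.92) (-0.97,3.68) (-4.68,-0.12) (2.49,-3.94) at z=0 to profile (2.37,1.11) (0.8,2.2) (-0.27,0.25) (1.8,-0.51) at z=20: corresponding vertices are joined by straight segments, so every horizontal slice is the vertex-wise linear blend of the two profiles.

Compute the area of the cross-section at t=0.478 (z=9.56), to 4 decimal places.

Cross-section at t=0.478: each vertex is (1-t)·p0[i] + t·p1[i].
  v1: (1-0.478)·(2.53,1.92) + 0.478·(2.37,1.11) = (2.4535,1.5328)
  v2: (1-0.478)·(-0.97,3.68) + 0.478·(0.8,2.2) = (-0.1239,2.9726)
  v3: (1-0.478)·(-4.68,-0.12) + 0.478·(-0.27,0.25) = (-2.5720,0.0569)
  v4: (1-0.478)·(2.49,-3.94) + 0.478·(1.8,-0.51) = (2.1602,-2.3005)
Shoelace sum Σ(x_i·y_{i+1} − x_{i+1}·y_i):
  i=1: 2.4535·2.9726 − -0.1239·1.5328 = +7.4832 (running +7.4832)
  i=2: -0.1239·0.0569 − -2.5720·2.9726 = +7.6384 (running +15.1216)
  i=3: -2.5720·-2.3005 − 2.1602·0.0569 = +5.7940 (running +20.9157)
  i=4: 2.1602·1.5328 − 2.4535·-2.3005 = +8.9554 (running +29.8710)
Area = |Σ|/2 = |29.8710|/2 = 14.9355

Area at t=0.478: 14.9355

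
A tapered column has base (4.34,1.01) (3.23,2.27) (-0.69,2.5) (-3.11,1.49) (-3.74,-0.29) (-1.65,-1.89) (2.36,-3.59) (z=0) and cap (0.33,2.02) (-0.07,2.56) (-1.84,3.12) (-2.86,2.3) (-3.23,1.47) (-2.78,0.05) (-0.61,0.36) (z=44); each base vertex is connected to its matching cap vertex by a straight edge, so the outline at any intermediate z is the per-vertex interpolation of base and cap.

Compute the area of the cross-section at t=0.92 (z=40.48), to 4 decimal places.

Cross-section at t=0.92: each vertex is (1-t)·p0[i] + t·p1[i].
  v1: (1-0.92)·(4.34,1.01) + 0.92·(0.33,2.02) = (0.6508,1.9392)
  v2: (1-0.92)·(3.23,2.27) + 0.92·(-0.07,2.56) = (0.1940,2.5368)
  v3: (1-0.92)·(-0.69,2.5) + 0.92·(-1.84,3.12) = (-1.7480,3.0704)
  v4: (1-0.92)·(-3.11,1.49) + 0.92·(-2.86,2.3) = (-2.8800,2.2352)
  v5: (1-0.92)·(-3.74,-0.29) + 0.92·(-3.23,1.47) = (-3.2708,1.3292)
  v6: (1-0.92)·(-1.65,-1.89) + 0.92·(-2.78,0.05) = (-2.6896,-0.1052)
  v7: (1-0.92)·(2.36,-3.59) + 0.92·(-0.61,0.36) = (-0.3724,0.0440)
Shoelace sum Σ(x_i·y_{i+1} − x_{i+1}·y_i):
  i=1: 0.6508·2.5368 − 0.1940·1.9392 = +1.2747 (running +1.2747)
  i=2: 0.1940·3.0704 − -1.7480·2.5368 = +5.0300 (running +6.3047)
  i=3: -1.7480·2.2352 − -2.8800·3.0704 = +4.9356 (running +11.2404)
  i=4: -2.8800·1.3292 − -3.2708·2.2352 = +3.4828 (running +14.7231)
  i=5: -3.2708·-0.1052 − -2.6896·1.3292 = +3.9191 (running +18.6423)
  i=6: -2.6896·0.0440 − -0.3724·-0.1052 = -0.1575 (running +18.4847)
  i=7: -0.3724·1.9392 − 0.6508·0.0440 = -0.7508 (running +17.7339)
Area = |Σ|/2 = |17.7339|/2 = 8.8670

Area at t=0.92: 8.8670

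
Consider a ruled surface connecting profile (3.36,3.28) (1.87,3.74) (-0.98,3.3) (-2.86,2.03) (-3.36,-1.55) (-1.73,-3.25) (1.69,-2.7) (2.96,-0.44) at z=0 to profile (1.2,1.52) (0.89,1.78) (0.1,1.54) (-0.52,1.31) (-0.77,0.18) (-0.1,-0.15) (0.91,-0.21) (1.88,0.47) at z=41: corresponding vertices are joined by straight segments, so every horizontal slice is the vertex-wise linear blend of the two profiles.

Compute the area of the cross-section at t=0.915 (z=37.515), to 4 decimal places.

Area at t=0.915: 5.0709

Cross-section at t=0.915: each vertex is (1-t)·p0[i] + t·p1[i].
  v1: (1-0.915)·(3.36,3.28) + 0.915·(1.2,1.52) = (1.3836,1.6696)
  v2: (1-0.915)·(1.87,3.74) + 0.915·(0.89,1.78) = (0.9733,1.9466)
  v3: (1-0.915)·(-0.98,3.3) + 0.915·(0.1,1.54) = (0.0082,1.6896)
  v4: (1-0.915)·(-2.86,2.03) + 0.915·(-0.52,1.31) = (-0.7189,1.3712)
  v5: (1-0.915)·(-3.36,-1.55) + 0.915·(-0.77,0.18) = (-0.9901,0.0330)
  v6: (1-0.915)·(-1.73,-3.25) + 0.915·(-0.1,-0.15) = (-0.2385,-0.4135)
  v7: (1-0.915)·(1.69,-2.7) + 0.915·(0.91,-0.21) = (0.9763,-0.4216)
  v8: (1-0.915)·(2.96,-0.44) + 0.915·(1.88,0.47) = (1.9718,0.3926)
Shoelace sum Σ(x_i·y_{i+1} − x_{i+1}·y_i):
  i=1: 1.3836·1.9466 − 0.9733·1.6696 = +1.0683 (running +1.0683)
  i=2: 0.9733·1.6896 − 0.0082·1.9466 = +1.6285 (running +2.6968)
  i=3: 0.0082·1.3712 − -0.7189·1.6896 = +1.2259 (running +3.9227)
  i=4: -0.7189·0.0330 − -0.9901·1.3712 = +1.3340 (running +5.2567)
  i=5: -0.9901·-0.4135 − -0.2385·0.0330 = +0.4173 (running +5.6740)
  i=6: -0.2385·-0.4216 − 0.9763·-0.4135 = +0.5043 (running +6.1783)
  i=7: 0.9763·0.3926 − 1.9718·-0.4216 = +1.2148 (running +7.3930)
  i=8: 1.9718·1.6696 − 1.3836·0.3926 = +2.7488 (running +10.1419)
Area = |Σ|/2 = |10.1419|/2 = 5.0709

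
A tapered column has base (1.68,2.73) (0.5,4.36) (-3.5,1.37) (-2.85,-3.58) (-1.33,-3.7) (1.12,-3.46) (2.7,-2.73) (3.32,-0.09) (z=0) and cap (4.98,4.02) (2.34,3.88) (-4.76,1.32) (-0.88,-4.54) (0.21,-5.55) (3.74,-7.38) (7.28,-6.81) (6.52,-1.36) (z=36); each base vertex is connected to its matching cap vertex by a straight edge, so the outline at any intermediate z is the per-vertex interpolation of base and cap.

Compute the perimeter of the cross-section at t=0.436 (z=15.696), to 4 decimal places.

Cross-section at t=0.436: each vertex is (1-t)·p0[i] + t·p1[i].
  v1: (1-0.436)·(1.68,2.73) + 0.436·(4.98,4.02) = (3.1188,3.2924)
  v2: (1-0.436)·(0.5,4.36) + 0.436·(2.34,3.88) = (1.3022,4.1507)
  v3: (1-0.436)·(-3.5,1.37) + 0.436·(-4.76,1.32) = (-4.0494,1.3482)
  v4: (1-0.436)·(-2.85,-3.58) + 0.436·(-0.88,-4.54) = (-1.9911,-3.9986)
  v5: (1-0.436)·(-1.33,-3.7) + 0.436·(0.21,-5.55) = (-0.6586,-4.5066)
  v6: (1-0.436)·(1.12,-3.46) + 0.436·(3.74,-7.38) = (2.2623,-5.1691)
  v7: (1-0.436)·(2.7,-2.73) + 0.436·(7.28,-6.81) = (4.6969,-4.5089)
  v8: (1-0.436)·(3.32,-0.09) + 0.436·(6.52,-1.36) = (4.7152,-0.6437)
Perimeter = Σ |v_{i+1} − v_i|:
  edge 1→2: √(-1.8166² + 0.8583²) = 2.0091 (running 2.0091)
  edge 2→3: √(-5.3516² + -2.8025²) = 6.0410 (running 8.0501)
  edge 3→4: √(2.0583² + -5.3468²) = 5.7293 (running 13.7794)
  edge 4→5: √(1.3325² + -0.5080²) = 1.4261 (running 15.2055)
  edge 5→6: √(2.9209² + -0.6625²) = 2.9951 (running 18.2005)
  edge 6→7: √(2.4346² + 0.6602²) = 2.5225 (running 20.7230)
  edge 7→8: √(0.0183² + 3.8652²) = 3.8652 (running 24.5882)
  edge 8→1: √(-1.5964² + 3.9362²) = 4.2476 (running 28.8358)
Perimeter = 28.8358

Perimeter at t=0.436: 28.8358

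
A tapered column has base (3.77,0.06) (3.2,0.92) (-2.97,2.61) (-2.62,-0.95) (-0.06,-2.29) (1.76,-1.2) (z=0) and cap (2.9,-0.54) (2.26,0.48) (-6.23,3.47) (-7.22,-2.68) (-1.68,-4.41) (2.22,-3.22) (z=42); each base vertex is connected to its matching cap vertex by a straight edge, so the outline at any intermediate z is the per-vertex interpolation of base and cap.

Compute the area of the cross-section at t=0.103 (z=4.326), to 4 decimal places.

Cross-section at t=0.103: each vertex is (1-t)·p0[i] + t·p1[i].
  v1: (1-0.103)·(3.77,0.06) + 0.103·(2.9,-0.54) = (3.6804,-0.0018)
  v2: (1-0.103)·(3.2,0.92) + 0.103·(2.26,0.48) = (3.1032,0.8747)
  v3: (1-0.103)·(-2.97,2.61) + 0.103·(-6.23,3.47) = (-3.3058,2.6986)
  v4: (1-0.103)·(-2.62,-0.95) + 0.103·(-7.22,-2.68) = (-3.0938,-1.1282)
  v5: (1-0.103)·(-0.06,-2.29) + 0.103·(-1.68,-4.41) = (-0.2269,-2.5084)
  v6: (1-0.103)·(1.76,-1.2) + 0.103·(2.22,-3.22) = (1.8074,-1.4081)
Shoelace sum Σ(x_i·y_{i+1} − x_{i+1}·y_i):
  i=1: 3.6804·0.8747 − 3.1032·-0.0018 = +3.2247 (running +3.2247)
  i=2: 3.1032·2.6986 − -3.3058·0.8747 = +11.2657 (running +14.4904)
  i=3: -3.3058·-1.1282 − -3.0938·2.6986 = +12.0784 (running +26.5688)
  i=4: -3.0938·-2.5084 − -0.2269·-1.1282 = +7.5044 (running +34.0733)
  i=5: -0.2269·-1.4081 − 1.8074·-2.5084 = +4.8530 (running +38.9263)
  i=6: 1.8074·-0.0018 − 3.6804·-1.4081 = +5.1790 (running +44.1052)
Area = |Σ|/2 = |44.1052|/2 = 22.0526

Area at t=0.103: 22.0526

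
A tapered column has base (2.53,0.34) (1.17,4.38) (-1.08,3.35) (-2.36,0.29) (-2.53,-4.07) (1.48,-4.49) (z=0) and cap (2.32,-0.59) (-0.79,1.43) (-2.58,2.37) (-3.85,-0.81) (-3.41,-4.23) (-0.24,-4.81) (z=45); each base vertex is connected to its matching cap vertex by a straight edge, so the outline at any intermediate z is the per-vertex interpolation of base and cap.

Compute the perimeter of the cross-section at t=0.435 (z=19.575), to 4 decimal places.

Perimeter at t=0.435: 21.7306

Cross-section at t=0.435: each vertex is (1-t)·p0[i] + t·p1[i].
  v1: (1-0.435)·(2.53,0.34) + 0.435·(2.32,-0.59) = (2.4386,-0.0645)
  v2: (1-0.435)·(1.17,4.38) + 0.435·(-0.79,1.43) = (0.3174,3.0968)
  v3: (1-0.435)·(-1.08,3.35) + 0.435·(-2.58,2.37) = (-1.7325,2.9237)
  v4: (1-0.435)·(-2.36,0.29) + 0.435·(-3.85,-0.81) = (-3.0081,-0.1885)
  v5: (1-0.435)·(-2.53,-4.07) + 0.435·(-3.41,-4.23) = (-2.9128,-4.1396)
  v6: (1-0.435)·(1.48,-4.49) + 0.435·(-0.24,-4.81) = (0.7318,-4.6292)
Perimeter = Σ |v_{i+1} − v_i|:
  edge 1→2: √(-2.1212² + 3.1613²) = 3.8070 (running 3.8070)
  edge 2→3: √(-2.0499² + -0.1730²) = 2.0572 (running 5.8642)
  edge 3→4: √(-1.2756² + -3.1122²) = 3.3635 (running 9.2277)
  edge 4→5: √(0.0953² + -3.9511²) = 3.9523 (running 13.1800)
  edge 5→6: √(3.6446² + -0.4896²) = 3.6773 (running 16.8573)
  edge 6→1: √(1.7068² + 4.5646²) = 4.8733 (running 21.7306)
Perimeter = 21.7306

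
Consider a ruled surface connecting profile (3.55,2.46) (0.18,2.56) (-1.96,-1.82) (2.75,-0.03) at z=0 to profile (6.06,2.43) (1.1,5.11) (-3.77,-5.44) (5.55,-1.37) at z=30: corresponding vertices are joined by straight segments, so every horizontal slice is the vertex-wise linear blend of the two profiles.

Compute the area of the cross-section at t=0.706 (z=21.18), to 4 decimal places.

Area at t=0.706: 36.1184

Cross-section at t=0.706: each vertex is (1-t)·p0[i] + t·p1[i].
  v1: (1-0.706)·(3.55,2.46) + 0.706·(6.06,2.43) = (5.3221,2.4388)
  v2: (1-0.706)·(0.18,2.56) + 0.706·(1.1,5.11) = (0.8295,4.3603)
  v3: (1-0.706)·(-1.96,-1.82) + 0.706·(-3.77,-5.44) = (-3.2379,-4.3757)
  v4: (1-0.706)·(2.75,-0.03) + 0.706·(5.55,-1.37) = (4.7268,-0.9760)
Shoelace sum Σ(x_i·y_{i+1} − x_{i+1}·y_i):
  i=1: 5.3221·4.3603 − 0.8295·2.4388 = +21.1827 (running +21.1827)
  i=2: 0.8295·-4.3757 − -3.2379·4.3603 = +10.4883 (running +31.6710)
  i=3: -3.2379·-0.9760 − 4.7268·-4.3757 = +23.8434 (running +55.5145)
  i=4: 4.7268·2.4388 − 5.3221·-0.9760 = +16.7224 (running +72.2368)
Area = |Σ|/2 = |72.2368|/2 = 36.1184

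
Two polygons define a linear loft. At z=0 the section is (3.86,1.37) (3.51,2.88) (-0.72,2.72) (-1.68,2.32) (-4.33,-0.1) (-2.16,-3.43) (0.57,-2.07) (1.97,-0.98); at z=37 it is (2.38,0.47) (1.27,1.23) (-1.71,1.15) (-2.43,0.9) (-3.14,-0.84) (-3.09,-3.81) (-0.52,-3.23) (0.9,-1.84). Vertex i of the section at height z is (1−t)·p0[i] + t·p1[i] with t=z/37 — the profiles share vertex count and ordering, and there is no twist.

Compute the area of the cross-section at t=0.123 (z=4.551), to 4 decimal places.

Area at t=0.123: 29.3739

Cross-section at t=0.123: each vertex is (1-t)·p0[i] + t·p1[i].
  v1: (1-0.123)·(3.86,1.37) + 0.123·(2.38,0.47) = (3.6780,1.2593)
  v2: (1-0.123)·(3.51,2.88) + 0.123·(1.27,1.23) = (3.2345,2.6770)
  v3: (1-0.123)·(-0.72,2.72) + 0.123·(-1.71,1.15) = (-0.8418,2.5269)
  v4: (1-0.123)·(-1.68,2.32) + 0.123·(-2.43,0.9) = (-1.7723,2.1453)
  v5: (1-0.123)·(-4.33,-0.1) + 0.123·(-3.14,-0.84) = (-4.1836,-0.1910)
  v6: (1-0.123)·(-2.16,-3.43) + 0.123·(-3.09,-3.81) = (-2.2744,-3.4767)
  v7: (1-0.123)·(0.57,-2.07) + 0.123·(-0.52,-3.23) = (0.4359,-2.2127)
  v8: (1-0.123)·(1.97,-0.98) + 0.123·(0.9,-1.84) = (1.8384,-1.0858)
Shoelace sum Σ(x_i·y_{i+1} − x_{i+1}·y_i):
  i=1: 3.6780·2.6770 − 3.2345·1.2593 = +5.7729 (running +5.7729)
  i=2: 3.2345·2.5269 − -0.8418·2.6770 = +10.4266 (running +16.1995)
  i=3: -0.8418·2.1453 − -1.7723·2.5269 = +2.6724 (running +18.8719)
  i=4: -1.7723·-0.1910 − -4.1836·2.1453 = +9.3138 (running +28.1858)
  i=5: -4.1836·-3.4767 − -2.2744·-0.1910 = +14.1109 (running +42.2967)
  i=6: -2.2744·-2.2127 − 0.4359·-3.4767 = +6.5481 (running +48.8448)
  i=7: 0.4359·-1.0858 − 1.8384·-2.2127 = +3.5944 (running +52.4393)
  i=8: 1.8384·1.2593 − 3.6780·-1.0858 = +6.3085 (running +58.7478)
Area = |Σ|/2 = |58.7478|/2 = 29.3739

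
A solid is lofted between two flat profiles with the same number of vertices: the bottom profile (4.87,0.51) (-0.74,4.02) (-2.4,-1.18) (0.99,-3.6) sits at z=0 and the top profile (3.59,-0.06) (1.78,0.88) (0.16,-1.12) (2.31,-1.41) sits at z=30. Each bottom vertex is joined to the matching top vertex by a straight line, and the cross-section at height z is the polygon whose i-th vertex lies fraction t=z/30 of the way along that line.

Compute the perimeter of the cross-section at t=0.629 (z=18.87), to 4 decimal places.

Perimeter at t=0.629: 13.4092

Cross-section at t=0.629: each vertex is (1-t)·p0[i] + t·p1[i].
  v1: (1-0.629)·(4.87,0.51) + 0.629·(3.59,-0.06) = (4.0649,0.1515)
  v2: (1-0.629)·(-0.74,4.02) + 0.629·(1.78,0.88) = (0.8451,2.0449)
  v3: (1-0.629)·(-2.4,-1.18) + 0.629·(0.16,-1.12) = (-0.7898,-1.1423)
  v4: (1-0.629)·(0.99,-3.6) + 0.629·(2.31,-1.41) = (1.8203,-2.2225)
Perimeter = Σ |v_{i+1} − v_i|:
  edge 1→2: √(-3.2198² + 1.8935²) = 3.7353 (running 3.7353)
  edge 2→3: √(-1.6348² + -3.1872²) = 3.5820 (running 7.3173)
  edge 3→4: √(2.6100² + -1.0802²) = 2.8247 (running 10.1421)
  edge 4→1: √(2.2446² + 2.3740²) = 3.2671 (running 13.4092)
Perimeter = 13.4092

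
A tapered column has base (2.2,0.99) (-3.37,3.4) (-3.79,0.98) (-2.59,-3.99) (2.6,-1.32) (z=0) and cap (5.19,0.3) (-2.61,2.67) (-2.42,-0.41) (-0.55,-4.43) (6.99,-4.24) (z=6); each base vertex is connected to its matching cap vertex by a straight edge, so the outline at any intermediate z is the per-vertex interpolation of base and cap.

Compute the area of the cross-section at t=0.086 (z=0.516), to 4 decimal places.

Cross-section at t=0.086: each vertex is (1-t)·p0[i] + t·p1[i].
  v1: (1-0.086)·(2.2,0.99) + 0.086·(5.19,0.3) = (2.4571,0.9307)
  v2: (1-0.086)·(-3.37,3.4) + 0.086·(-2.61,2.67) = (-3.3046,3.3372)
  v3: (1-0.086)·(-3.79,0.98) + 0.086·(-2.42,-0.41) = (-3.6722,0.8605)
  v4: (1-0.086)·(-2.59,-3.99) + 0.086·(-0.55,-4.43) = (-2.4146,-4.0278)
  v5: (1-0.086)·(2.6,-1.32) + 0.086·(6.99,-4.24) = (2.9775,-1.5711)
Shoelace sum Σ(x_i·y_{i+1} − x_{i+1}·y_i):
  i=1: 2.4571·3.3372 − -3.3046·0.9307 = +11.2755 (running +11.2755)
  i=2: -3.3046·0.8605 − -3.6722·3.3372 = +9.4114 (running +20.6869)
  i=3: -3.6722·-4.0278 − -2.4146·0.8605 = +16.8686 (running +37.5555)
  i=4: -2.4146·-1.5711 − 2.9775·-4.0278 = +15.7866 (running +53.3421)
  i=5: 2.9775·0.9307 − 2.4571·-1.5711 = +6.6315 (running +59.9736)
Area = |Σ|/2 = |59.9736|/2 = 29.9868

Area at t=0.086: 29.9868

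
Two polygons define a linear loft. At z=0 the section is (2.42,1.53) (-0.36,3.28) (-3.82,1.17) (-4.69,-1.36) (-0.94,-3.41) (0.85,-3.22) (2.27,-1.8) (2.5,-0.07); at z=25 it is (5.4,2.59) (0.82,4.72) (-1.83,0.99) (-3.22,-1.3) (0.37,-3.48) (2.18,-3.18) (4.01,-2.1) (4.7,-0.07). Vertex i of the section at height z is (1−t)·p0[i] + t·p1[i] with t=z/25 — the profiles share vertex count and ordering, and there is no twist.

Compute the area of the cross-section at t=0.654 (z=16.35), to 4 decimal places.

Cross-section at t=0.654: each vertex is (1-t)·p0[i] + t·p1[i].
  v1: (1-0.654)·(2.42,1.53) + 0.654·(5.4,2.59) = (4.3689,2.2232)
  v2: (1-0.654)·(-0.36,3.28) + 0.654·(0.82,4.72) = (0.4117,4.2218)
  v3: (1-0.654)·(-3.82,1.17) + 0.654·(-1.83,0.99) = (-2.5185,1.0523)
  v4: (1-0.654)·(-4.69,-1.36) + 0.654·(-3.22,-1.3) = (-3.7286,-1.3208)
  v5: (1-0.654)·(-0.94,-3.41) + 0.654·(0.37,-3.48) = (-0.0833,-3.4558)
  v6: (1-0.654)·(0.85,-3.22) + 0.654·(2.18,-3.18) = (1.7198,-3.1938)
  v7: (1-0.654)·(2.27,-1.8) + 0.654·(4.01,-2.1) = (3.4080,-1.9962)
  v8: (1-0.654)·(2.5,-0.07) + 0.654·(4.7,-0.07) = (3.9388,-0.0700)
Shoelace sum Σ(x_i·y_{i+1} − x_{i+1}·y_i):
  i=1: 4.3689·4.2218 − 0.4117·2.2232 = +17.5292 (running +17.5292)
  i=2: 0.4117·1.0523 − -2.5185·4.2218 = +11.0659 (running +28.5951)
  i=3: -2.5185·-1.3208 − -3.7286·1.0523 = +7.2499 (running +35.8450)
  i=4: -3.7286·-3.4558 − -0.0833·-1.3208 = +12.7753 (running +48.6204)
  i=5: -0.0833·-3.1938 − 1.7198·-3.4558 = +6.2092 (running +54.8296)
  i=6: 1.7198·-1.9962 − 3.4080·-3.1938 = +7.4514 (running +62.2810)
  i=7: 3.4080·-0.0700 − 3.9388·-1.9962 = +7.6241 (running +69.9050)
  i=8: 3.9388·2.2232 − 4.3689·-0.0700 = +9.0627 (running +78.9678)
Area = |Σ|/2 = |78.9678|/2 = 39.4839

Area at t=0.654: 39.4839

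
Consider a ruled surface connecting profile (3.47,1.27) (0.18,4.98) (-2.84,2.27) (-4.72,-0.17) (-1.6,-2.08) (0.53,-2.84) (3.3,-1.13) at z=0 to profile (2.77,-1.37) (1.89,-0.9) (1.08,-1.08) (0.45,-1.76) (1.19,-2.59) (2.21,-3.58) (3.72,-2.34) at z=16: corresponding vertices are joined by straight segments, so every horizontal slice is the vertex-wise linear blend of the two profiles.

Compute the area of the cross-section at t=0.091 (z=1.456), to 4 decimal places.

Cross-section at t=0.091: each vertex is (1-t)·p0[i] + t·p1[i].
  v1: (1-0.091)·(3.47,1.27) + 0.091·(2.77,-1.37) = (3.4063,1.0298)
  v2: (1-0.091)·(0.18,4.98) + 0.091·(1.89,-0.9) = (0.3356,4.4449)
  v3: (1-0.091)·(-2.84,2.27) + 0.091·(1.08,-1.08) = (-2.4833,1.9651)
  v4: (1-0.091)·(-4.72,-0.17) + 0.091·(0.45,-1.76) = (-4.2495,-0.3147)
  v5: (1-0.091)·(-1.6,-2.08) + 0.091·(1.19,-2.59) = (-1.3461,-2.1264)
  v6: (1-0.091)·(0.53,-2.84) + 0.091·(2.21,-3.58) = (0.6829,-2.9073)
  v7: (1-0.091)·(3.3,-1.13) + 0.091·(3.72,-2.34) = (3.3382,-1.2401)
Shoelace sum Σ(x_i·y_{i+1} − x_{i+1}·y_i):
  i=1: 3.4063·4.4449 − 0.3356·1.0298 = +14.7951 (running +14.7951)
  i=2: 0.3356·1.9651 − -2.4833·4.4449 = +11.6975 (running +26.4926)
  i=3: -2.4833·-0.3147 − -4.2495·1.9651 = +9.1324 (running +35.6251)
  i=4: -4.2495·-2.1264 − -1.3461·-0.3147 = +8.6126 (running +44.2377)
  i=5: -1.3461·-2.9073 − 0.6829·-2.1264 = +5.3657 (running +49.6034)
  i=6: 0.6829·-1.2401 − 3.3382·-2.9073 = +8.8585 (running +58.4619)
  i=7: 3.3382·1.0298 − 3.4063·-1.2401 = +7.6618 (running +66.1236)
Area = |Σ|/2 = |66.1236|/2 = 33.0618

Area at t=0.091: 33.0618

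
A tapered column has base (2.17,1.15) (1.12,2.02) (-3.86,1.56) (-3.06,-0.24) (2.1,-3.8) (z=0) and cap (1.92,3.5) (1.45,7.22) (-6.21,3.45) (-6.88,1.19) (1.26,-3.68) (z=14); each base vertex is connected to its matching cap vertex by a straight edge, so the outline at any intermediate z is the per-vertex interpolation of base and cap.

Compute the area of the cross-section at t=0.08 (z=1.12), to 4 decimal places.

Area at t=0.08: 22.8377

Cross-section at t=0.08: each vertex is (1-t)·p0[i] + t·p1[i].
  v1: (1-0.08)·(2.17,1.15) + 0.08·(1.92,3.5) = (2.1500,1.3380)
  v2: (1-0.08)·(1.12,2.02) + 0.08·(1.45,7.22) = (1.1464,2.4360)
  v3: (1-0.08)·(-3.86,1.56) + 0.08·(-6.21,3.45) = (-4.0480,1.7112)
  v4: (1-0.08)·(-3.06,-0.24) + 0.08·(-6.88,1.19) = (-3.3656,-0.1256)
  v5: (1-0.08)·(2.1,-3.8) + 0.08·(1.26,-3.68) = (2.0328,-3.7904)
Shoelace sum Σ(x_i·y_{i+1} − x_{i+1}·y_i):
  i=1: 2.1500·2.4360 − 1.1464·1.3380 = +3.7035 (running +3.7035)
  i=2: 1.1464·1.7112 − -4.0480·2.4360 = +11.8226 (running +15.5262)
  i=3: -4.0480·-0.1256 − -3.3656·1.7112 = +6.2676 (running +21.7938)
  i=4: -3.3656·-3.7904 − 2.0328·-0.1256 = +13.0123 (running +34.8061)
  i=5: 2.0328·1.3380 − 2.1500·-3.7904 = +10.8692 (running +45.6753)
Area = |Σ|/2 = |45.6753|/2 = 22.8377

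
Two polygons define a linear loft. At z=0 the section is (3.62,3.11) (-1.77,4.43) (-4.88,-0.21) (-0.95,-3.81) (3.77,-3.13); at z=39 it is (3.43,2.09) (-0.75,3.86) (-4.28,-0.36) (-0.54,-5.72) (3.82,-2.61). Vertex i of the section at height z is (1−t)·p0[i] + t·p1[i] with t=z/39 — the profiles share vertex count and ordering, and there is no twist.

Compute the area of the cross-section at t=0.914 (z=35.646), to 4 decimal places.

Cross-section at t=0.914: each vertex is (1-t)·p0[i] + t·p1[i].
  v1: (1-0.914)·(3.62,3.11) + 0.914·(3.43,2.09) = (3.4463,2.1777)
  v2: (1-0.914)·(-1.77,4.43) + 0.914·(-0.75,3.86) = (-0.8377,3.9090)
  v3: (1-0.914)·(-4.88,-0.21) + 0.914·(-4.28,-0.36) = (-4.3316,-0.3471)
  v4: (1-0.914)·(-0.95,-3.81) + 0.914·(-0.54,-5.72) = (-0.5753,-5.5557)
  v5: (1-0.914)·(3.77,-3.13) + 0.914·(3.82,-2.61) = (3.8157,-2.6547)
Shoelace sum Σ(x_i·y_{i+1} − x_{i+1}·y_i):
  i=1: 3.4463·3.9090 − -0.8377·2.1777 = +15.2961 (running +15.2961)
  i=2: -0.8377·-0.3471 − -4.3316·3.9090 = +17.2231 (running +32.5192)
  i=3: -4.3316·-5.5557 − -0.5753·-0.3471 = +23.8656 (running +56.3848)
  i=4: -0.5753·-2.6547 − 3.8157·-5.5557 = +22.7262 (running +79.1110)
  i=5: 3.8157·2.1777 − 3.4463·-2.6547 = +17.4586 (running +96.5696)
Area = |Σ|/2 = |96.5696|/2 = 48.2848

Area at t=0.914: 48.2848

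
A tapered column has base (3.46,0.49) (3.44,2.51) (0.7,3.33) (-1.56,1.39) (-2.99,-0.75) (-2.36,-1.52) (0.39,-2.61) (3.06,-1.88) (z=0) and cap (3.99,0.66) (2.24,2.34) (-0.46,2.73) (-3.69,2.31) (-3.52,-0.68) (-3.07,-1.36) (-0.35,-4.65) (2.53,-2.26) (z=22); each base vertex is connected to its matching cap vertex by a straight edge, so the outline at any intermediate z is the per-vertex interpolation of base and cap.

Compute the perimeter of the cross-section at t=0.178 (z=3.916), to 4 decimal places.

Cross-section at t=0.178: each vertex is (1-t)·p0[i] + t·p1[i].
  v1: (1-0.178)·(3.46,0.49) + 0.178·(3.99,0.66) = (3.5543,0.5203)
  v2: (1-0.178)·(3.44,2.51) + 0.178·(2.24,2.34) = (3.2264,2.4797)
  v3: (1-0.178)·(0.7,3.33) + 0.178·(-0.46,2.73) = (0.4935,3.2232)
  v4: (1-0.178)·(-1.56,1.39) + 0.178·(-3.69,2.31) = (-1.9391,1.5538)
  v5: (1-0.178)·(-2.99,-0.75) + 0.178·(-3.52,-0.68) = (-3.0843,-0.7375)
  v6: (1-0.178)·(-2.36,-1.52) + 0.178·(-3.07,-1.36) = (-2.4864,-1.4915)
  v7: (1-0.178)·(0.39,-2.61) + 0.178·(-0.35,-4.65) = (0.2583,-2.9731)
  v8: (1-0.178)·(3.06,-1.88) + 0.178·(2.53,-2.26) = (2.9657,-1.9476)
Perimeter = Σ |v_{i+1} − v_i|:
  edge 1→2: √(-0.3279² + 1.9595²) = 1.9867 (running 1.9867)
  edge 2→3: √(-2.7329² + 0.7435²) = 2.8322 (running 4.8189)
  edge 3→4: √(-2.4327² + -1.6694²) = 2.9504 (running 7.7693)
  edge 4→5: √(-1.1452² + -2.2913²) = 2.5616 (running 10.3309)
  edge 5→6: √(0.5980² + -0.7540²) = 0.9623 (running 11.2932)
  edge 6→7: √(2.7447² + -1.4816²) = 3.1190 (running 14.4122)
  edge 7→8: √(2.7074² + 1.0255²) = 2.8951 (running 17.3073)
  edge 8→1: √(0.5887² + 2.4679²) = 2.5371 (running 19.8444)
Perimeter = 19.8444

Perimeter at t=0.178: 19.8444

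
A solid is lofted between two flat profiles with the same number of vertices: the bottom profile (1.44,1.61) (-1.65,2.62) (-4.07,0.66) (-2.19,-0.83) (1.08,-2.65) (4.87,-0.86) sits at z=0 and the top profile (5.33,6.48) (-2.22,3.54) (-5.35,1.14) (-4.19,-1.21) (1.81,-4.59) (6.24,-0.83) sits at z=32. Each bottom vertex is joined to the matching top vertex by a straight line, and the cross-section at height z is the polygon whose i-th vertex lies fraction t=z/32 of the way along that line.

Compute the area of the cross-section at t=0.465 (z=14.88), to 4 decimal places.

Cross-section at t=0.465: each vertex is (1-t)·p0[i] + t·p1[i].
  v1: (1-0.465)·(1.44,1.61) + 0.465·(5.33,6.48) = (3.2489,3.8746)
  v2: (1-0.465)·(-1.65,2.62) + 0.465·(-2.22,3.54) = (-1.9150,3.0478)
  v3: (1-0.465)·(-4.07,0.66) + 0.465·(-5.35,1.14) = (-4.6652,0.8832)
  v4: (1-0.465)·(-2.19,-0.83) + 0.465·(-4.19,-1.21) = (-3.1200,-1.0067)
  v5: (1-0.465)·(1.08,-2.65) + 0.465·(1.81,-4.59) = (1.4195,-3.5521)
  v6: (1-0.465)·(4.87,-0.86) + 0.465·(6.24,-0.83) = (5.5070,-0.8460)
Shoelace sum Σ(x_i·y_{i+1} − x_{i+1}·y_i):
  i=1: 3.2489·3.0478 − -1.9150·3.8746 = +17.3218 (running +17.3218)
  i=2: -1.9150·0.8832 − -4.6652·3.0478 = +12.5272 (running +29.8490)
  i=3: -4.6652·-1.0067 − -3.1200·0.8832 = +7.4520 (running +37.3011)
  i=4: -3.1200·-3.5521 − 1.4195·-1.0067 = +12.5115 (running +49.8126)
  i=5: 1.4195·-0.8460 − 5.5070·-3.5521 = +18.3607 (running +68.1732)
  i=6: 5.5070·3.8746 − 3.2489·-0.8460 = +24.0860 (running +92.2593)
Area = |Σ|/2 = |92.2593|/2 = 46.1296

Area at t=0.465: 46.1296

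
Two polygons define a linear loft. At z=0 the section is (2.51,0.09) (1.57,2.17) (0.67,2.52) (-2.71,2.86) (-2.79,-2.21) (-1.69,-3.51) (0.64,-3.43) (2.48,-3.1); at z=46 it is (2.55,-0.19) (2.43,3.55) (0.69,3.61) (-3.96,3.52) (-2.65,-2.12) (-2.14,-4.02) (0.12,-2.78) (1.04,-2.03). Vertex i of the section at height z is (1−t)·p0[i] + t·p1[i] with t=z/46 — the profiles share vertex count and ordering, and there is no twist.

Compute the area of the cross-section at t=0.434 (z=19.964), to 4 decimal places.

Cross-section at t=0.434: each vertex is (1-t)·p0[i] + t·p1[i].
  v1: (1-0.434)·(2.51,0.09) + 0.434·(2.55,-0.19) = (2.5274,-0.0315)
  v2: (1-0.434)·(1.57,2.17) + 0.434·(2.43,3.55) = (1.9432,2.7689)
  v3: (1-0.434)·(0.67,2.52) + 0.434·(0.69,3.61) = (0.6787,2.9931)
  v4: (1-0.434)·(-2.71,2.86) + 0.434·(-3.96,3.52) = (-3.2525,3.1464)
  v5: (1-0.434)·(-2.79,-2.21) + 0.434·(-2.65,-2.12) = (-2.7292,-2.1709)
  v6: (1-0.434)·(-1.69,-3.51) + 0.434·(-2.14,-4.02) = (-1.8853,-3.7313)
  v7: (1-0.434)·(0.64,-3.43) + 0.434·(0.12,-2.78) = (0.4143,-3.1479)
  v8: (1-0.434)·(2.48,-3.1) + 0.434·(1.04,-2.03) = (1.8550,-2.6356)
Shoelace sum Σ(x_i·y_{i+1} − x_{i+1}·y_i):
  i=1: 2.5274·2.7689 − 1.9432·-0.0315 = +7.0593 (running +7.0593)
  i=2: 1.9432·2.9931 − 0.6787·2.7689 = +3.9370 (running +10.9963)
  i=3: 0.6787·3.1464 − -3.2525·2.9931 = +11.8704 (running +22.8667)
  i=4: -3.2525·-2.1709 − -2.7292·3.1464 = +15.6484 (running +38.5151)
  i=5: -2.7292·-3.7313 − -1.8853·-2.1709 = +6.0908 (running +44.6059)
  i=6: -1.8853·-3.1479 − 0.4143·-3.7313 = +7.4807 (running +52.0866)
  i=7: 0.4143·-2.6356 − 1.8550·-3.1479 = +4.7475 (running +56.8341)
  i=8: 1.8550·-0.0315 − 2.5274·-2.6356 = +6.6027 (running +63.4368)
Area = |Σ|/2 = |63.4368|/2 = 31.7184

Area at t=0.434: 31.7184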